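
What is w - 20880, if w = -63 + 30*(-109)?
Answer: -24213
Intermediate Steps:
w = -3333 (w = -63 - 3270 = -3333)
w - 20880 = -3333 - 20880 = -24213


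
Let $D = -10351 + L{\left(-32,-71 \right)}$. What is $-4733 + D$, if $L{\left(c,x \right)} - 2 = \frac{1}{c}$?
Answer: $- \frac{482625}{32} \approx -15082.0$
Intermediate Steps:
$L{\left(c,x \right)} = 2 + \frac{1}{c}$
$D = - \frac{331169}{32}$ ($D = -10351 + \left(2 + \frac{1}{-32}\right) = -10351 + \left(2 - \frac{1}{32}\right) = -10351 + \frac{63}{32} = - \frac{331169}{32} \approx -10349.0$)
$-4733 + D = -4733 - \frac{331169}{32} = - \frac{482625}{32}$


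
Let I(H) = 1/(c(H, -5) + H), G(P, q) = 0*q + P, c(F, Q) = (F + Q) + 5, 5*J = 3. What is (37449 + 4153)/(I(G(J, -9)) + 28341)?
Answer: 249612/170051 ≈ 1.4679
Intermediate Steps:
J = ⅗ (J = (⅕)*3 = ⅗ ≈ 0.60000)
c(F, Q) = 5 + F + Q
G(P, q) = P (G(P, q) = 0 + P = P)
I(H) = 1/(2*H) (I(H) = 1/((5 + H - 5) + H) = 1/(H + H) = 1/(2*H))
(37449 + 4153)/(I(G(J, -9)) + 28341) = (37449 + 4153)/(1/(2*(⅗)) + 28341) = 41602/((½)*(5/3) + 28341) = 41602/(⅚ + 28341) = 41602/(170051/6) = 41602*(6/170051) = 249612/170051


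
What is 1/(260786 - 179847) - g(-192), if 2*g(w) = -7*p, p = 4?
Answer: 1133147/80939 ≈ 14.000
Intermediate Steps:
g(w) = -14 (g(w) = (-7*4)/2 = (½)*(-28) = -14)
1/(260786 - 179847) - g(-192) = 1/(260786 - 179847) - 1*(-14) = 1/80939 + 14 = 1133147/80939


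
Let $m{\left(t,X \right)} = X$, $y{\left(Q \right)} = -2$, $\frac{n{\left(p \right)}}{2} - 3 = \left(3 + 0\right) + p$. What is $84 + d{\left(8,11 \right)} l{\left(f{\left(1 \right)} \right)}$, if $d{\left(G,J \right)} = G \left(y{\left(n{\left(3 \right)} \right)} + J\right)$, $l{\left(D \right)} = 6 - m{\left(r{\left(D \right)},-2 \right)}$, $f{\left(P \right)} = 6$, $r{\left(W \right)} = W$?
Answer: $660$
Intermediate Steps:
$n{\left(p \right)} = 12 + 2 p$ ($n{\left(p \right)} = 6 + 2 \left(\left(3 + 0\right) + p\right) = 6 + 2 \left(3 + p\right) = 6 + \left(6 + 2 p\right) = 12 + 2 p$)
$l{\left(D \right)} = 8$ ($l{\left(D \right)} = 6 - -2 = 6 + 2 = 8$)
$d{\left(G,J \right)} = G \left(-2 + J\right)$
$84 + d{\left(8,11 \right)} l{\left(f{\left(1 \right)} \right)} = 84 + 8 \left(-2 + 11\right) 8 = 84 + 8 \cdot 9 \cdot 8 = 84 + 72 \cdot 8 = 84 + 576 = 660$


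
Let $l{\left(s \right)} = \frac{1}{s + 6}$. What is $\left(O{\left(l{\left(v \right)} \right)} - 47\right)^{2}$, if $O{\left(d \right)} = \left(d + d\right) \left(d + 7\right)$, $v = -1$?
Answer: $\frac{1216609}{625} \approx 1946.6$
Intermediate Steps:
$l{\left(s \right)} = \frac{1}{6 + s}$
$O{\left(d \right)} = 2 d \left(7 + d\right)$
$\left(O{\left(l{\left(v \right)} \right)} - 47\right)^{2} = \left(\frac{2 \left(7 + \frac{1}{6 - 1}\right)}{6 - 1} - 47\right)^{2} = \left(\frac{2 \left(7 + \frac{1}{5}\right)}{5} - 47\right)^{2} = \left(2 \cdot \frac{1}{5} \left(7 + \frac{1}{5}\right) - 47\right)^{2} = \left(2 \cdot \frac{1}{5} \cdot \frac{36}{5} - 47\right)^{2} = \left(\frac{72}{25} - 47\right)^{2} = \left(- \frac{1103}{25}\right)^{2} = \frac{1216609}{625}$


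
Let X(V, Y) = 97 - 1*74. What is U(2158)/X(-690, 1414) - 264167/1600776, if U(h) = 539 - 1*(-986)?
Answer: 2435107559/36817848 ≈ 66.139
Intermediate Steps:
U(h) = 1525 (U(h) = 539 + 986 = 1525)
X(V, Y) = 23 (X(V, Y) = 97 - 74 = 23)
U(2158)/X(-690, 1414) - 264167/1600776 = 1525/23 - 264167/1600776 = 2435107559/36817848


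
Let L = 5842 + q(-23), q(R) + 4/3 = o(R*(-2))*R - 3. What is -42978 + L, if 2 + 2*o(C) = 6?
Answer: -111559/3 ≈ -37186.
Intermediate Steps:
o(C) = 2 (o(C) = -1 + (½)*6 = -1 + 3 = 2)
q(R) = -13/3 + 2*R (q(R) = -4/3 + (2*R - 3) = -4/3 + (-3 + 2*R) = -13/3 + 2*R)
L = 17375/3 (L = 5842 + (-13/3 + 2*(-23)) = 5842 + (-13/3 - 46) = 5842 - 151/3 = 17375/3 ≈ 5791.7)
-42978 + L = -42978 + 17375/3 = -111559/3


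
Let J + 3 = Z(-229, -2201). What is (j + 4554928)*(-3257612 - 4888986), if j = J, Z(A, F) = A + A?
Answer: -37103411753266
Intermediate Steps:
Z(A, F) = 2*A
J = -461 (J = -3 + 2*(-229) = -3 - 458 = -461)
j = -461
(j + 4554928)*(-3257612 - 4888986) = (-461 + 4554928)*(-3257612 - 4888986) = 4554467*(-8146598) = -37103411753266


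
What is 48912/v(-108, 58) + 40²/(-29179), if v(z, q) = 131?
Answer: 1426993648/3822449 ≈ 373.32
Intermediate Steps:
48912/v(-108, 58) + 40²/(-29179) = 48912/131 + 40²/(-29179) = 48912*(1/131) + 1600*(-1/29179) = 48912/131 - 1600/29179 = 1426993648/3822449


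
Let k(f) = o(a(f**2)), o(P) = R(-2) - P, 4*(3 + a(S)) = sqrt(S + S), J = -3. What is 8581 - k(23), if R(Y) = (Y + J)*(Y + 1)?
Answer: 8573 + 23*sqrt(2)/4 ≈ 8581.1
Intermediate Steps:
a(S) = -3 + sqrt(2)*sqrt(S)/4 (a(S) = -3 + sqrt(S + S)/4 = -3 + sqrt(2*S)/4 = -3 + (sqrt(2)*sqrt(S))/4 = -3 + sqrt(2)*sqrt(S)/4)
R(Y) = (1 + Y)*(-3 + Y) (R(Y) = (Y - 3)*(Y + 1) = (-3 + Y)*(1 + Y) = (1 + Y)*(-3 + Y))
o(P) = 5 - P (o(P) = (-3 + (-2)**2 - 2*(-2)) - P = (-3 + 4 + 4) - P = 5 - P)
k(f) = 8 - sqrt(2)*sqrt(f**2)/4 (k(f) = 5 - (-3 + sqrt(2)*sqrt(f**2)/4) = 5 + (3 - sqrt(2)*sqrt(f**2)/4) = 8 - sqrt(2)*sqrt(f**2)/4)
8581 - k(23) = 8581 - (8 - sqrt(2)*sqrt(23**2)/4) = 8581 - (8 - sqrt(2)*sqrt(529)/4) = 8581 - (8 - 1/4*sqrt(2)*23) = 8581 - (8 - 23*sqrt(2)/4) = 8581 + (-8 + 23*sqrt(2)/4) = 8573 + 23*sqrt(2)/4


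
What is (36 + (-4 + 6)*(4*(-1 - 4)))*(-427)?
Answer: 1708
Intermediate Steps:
(36 + (-4 + 6)*(4*(-1 - 4)))*(-427) = (36 + 2*(4*(-5)))*(-427) = (36 + 2*(-20))*(-427) = (36 - 40)*(-427) = -4*(-427) = 1708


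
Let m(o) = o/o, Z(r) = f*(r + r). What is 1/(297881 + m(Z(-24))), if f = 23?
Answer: 1/297882 ≈ 3.3570e-6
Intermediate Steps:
Z(r) = 46*r (Z(r) = 23*(r + r) = 23*(2*r) = 46*r)
m(o) = 1
1/(297881 + m(Z(-24))) = 1/(297881 + 1) = 1/297882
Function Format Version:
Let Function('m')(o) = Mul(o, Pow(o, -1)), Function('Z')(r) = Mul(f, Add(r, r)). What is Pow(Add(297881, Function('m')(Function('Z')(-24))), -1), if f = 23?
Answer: Rational(1, 297882) ≈ 3.3570e-6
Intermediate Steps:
Function('Z')(r) = Mul(46, r) (Function('Z')(r) = Mul(23, Add(r, r)) = Mul(23, Mul(2, r)) = Mul(46, r))
Function('m')(o) = 1
Pow(Add(297881, Function('m')(Function('Z')(-24))), -1) = Pow(Add(297881, 1), -1) = Pow(297882, -1) = Rational(1, 297882)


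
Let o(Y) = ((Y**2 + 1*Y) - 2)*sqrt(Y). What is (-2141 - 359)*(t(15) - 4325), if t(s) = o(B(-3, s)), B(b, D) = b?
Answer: 10812500 - 10000*I*sqrt(3) ≈ 1.0812e+7 - 17321.0*I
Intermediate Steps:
o(Y) = sqrt(Y)*(-2 + Y + Y**2) (o(Y) = ((Y**2 + Y) - 2)*sqrt(Y) = ((Y + Y**2) - 2)*sqrt(Y) = (-2 + Y + Y**2)*sqrt(Y) = sqrt(Y)*(-2 + Y + Y**2))
t(s) = 4*I*sqrt(3) (t(s) = sqrt(-3)*(-2 - 3 + (-3)**2) = (I*sqrt(3))*(-2 - 3 + 9) = (I*sqrt(3))*4 = 4*I*sqrt(3))
(-2141 - 359)*(t(15) - 4325) = (-2141 - 359)*(4*I*sqrt(3) - 4325) = -2500*(-4325 + 4*I*sqrt(3)) = 10812500 - 10000*I*sqrt(3)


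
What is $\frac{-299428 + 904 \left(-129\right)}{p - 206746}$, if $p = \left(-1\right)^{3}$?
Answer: $\frac{416044}{206747} \approx 2.0123$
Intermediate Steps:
$p = -1$
$\frac{-299428 + 904 \left(-129\right)}{p - 206746} = \frac{-299428 + 904 \left(-129\right)}{-1 - 206746} = \frac{-299428 - 116616}{-206747} = \left(-416044\right) \left(- \frac{1}{206747}\right) = \frac{416044}{206747}$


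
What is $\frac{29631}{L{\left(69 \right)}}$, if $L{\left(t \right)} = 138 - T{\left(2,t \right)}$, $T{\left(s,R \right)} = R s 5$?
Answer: $- \frac{9877}{184} \approx -53.679$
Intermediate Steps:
$T{\left(s,R \right)} = 5 R s$
$L{\left(t \right)} = 138 - 10 t$ ($L{\left(t \right)} = 138 - 5 t 2 = 138 - 10 t$)
$\frac{29631}{L{\left(69 \right)}} = \frac{29631}{138 - 690} = \frac{29631}{-552} = 29631 \left(- \frac{1}{552}\right) = - \frac{9877}{184}$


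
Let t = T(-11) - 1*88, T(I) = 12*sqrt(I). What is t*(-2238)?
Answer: 196944 - 26856*I*sqrt(11) ≈ 1.9694e+5 - 89071.0*I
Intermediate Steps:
t = -88 + 12*I*sqrt(11) (t = 12*sqrt(-11) - 1*88 = 12*(I*sqrt(11)) - 88 = 12*I*sqrt(11) - 88 = -88 + 12*I*sqrt(11) ≈ -88.0 + 39.799*I)
t*(-2238) = (-88 + 12*I*sqrt(11))*(-2238) = 196944 - 26856*I*sqrt(11)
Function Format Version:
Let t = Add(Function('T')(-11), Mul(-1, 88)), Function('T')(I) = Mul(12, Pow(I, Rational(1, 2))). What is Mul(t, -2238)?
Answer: Add(196944, Mul(-26856, I, Pow(11, Rational(1, 2)))) ≈ Add(1.9694e+5, Mul(-89071., I))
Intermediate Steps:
t = Add(-88, Mul(12, I, Pow(11, Rational(1, 2)))) (t = Add(Mul(12, Pow(-11, Rational(1, 2))), Mul(-1, 88)) = Add(Mul(12, Mul(I, Pow(11, Rational(1, 2)))), -88) = Add(Mul(12, I, Pow(11, Rational(1, 2))), -88) = Add(-88, Mul(12, I, Pow(11, Rational(1, 2)))) ≈ Add(-88.000, Mul(39.799, I)))
Mul(t, -2238) = Mul(Add(-88, Mul(12, I, Pow(11, Rational(1, 2)))), -2238) = Add(196944, Mul(-26856, I, Pow(11, Rational(1, 2))))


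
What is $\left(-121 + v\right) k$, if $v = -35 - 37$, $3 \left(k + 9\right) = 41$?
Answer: $- \frac{2702}{3} \approx -900.67$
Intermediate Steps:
$k = \frac{14}{3}$ ($k = -9 + \frac{1}{3} \cdot 41 = -9 + \frac{41}{3} = \frac{14}{3} \approx 4.6667$)
$v = -72$ ($v = -35 - 37 = -72$)
$\left(-121 + v\right) k = \left(-121 - 72\right) \frac{14}{3} = \left(-193\right) \frac{14}{3} = - \frac{2702}{3}$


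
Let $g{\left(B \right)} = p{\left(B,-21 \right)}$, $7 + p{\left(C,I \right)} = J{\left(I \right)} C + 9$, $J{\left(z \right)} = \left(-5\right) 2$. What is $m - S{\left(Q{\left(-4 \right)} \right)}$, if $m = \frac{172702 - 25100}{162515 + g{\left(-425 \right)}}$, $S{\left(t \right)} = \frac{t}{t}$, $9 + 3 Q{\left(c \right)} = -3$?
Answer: $- \frac{19165}{166767} \approx -0.11492$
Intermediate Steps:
$Q{\left(c \right)} = -4$ ($Q{\left(c \right)} = -3 + \frac{1}{3} \left(-3\right) = -3 - 1 = -4$)
$J{\left(z \right)} = -10$
$p{\left(C,I \right)} = 2 - 10 C$ ($p{\left(C,I \right)} = -7 - \left(-9 + 10 C\right) = 2 - 10 C$)
$g{\left(B \right)} = 2 - 10 B$
$S{\left(t \right)} = 1$
$m = \frac{147602}{166767}$ ($m = \frac{172702 - 25100}{162515 + \left(2 - -4250\right)} = \frac{147602}{162515 + \left(2 + 4250\right)} = \frac{147602}{162515 + 4252} = \frac{147602}{166767} \approx 0.88508$)
$m - S{\left(Q{\left(-4 \right)} \right)} = \frac{147602}{166767} - 1 = - \frac{19165}{166767}$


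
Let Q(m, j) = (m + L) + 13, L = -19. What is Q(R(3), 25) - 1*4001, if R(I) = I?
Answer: -4004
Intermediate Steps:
Q(m, j) = -6 + m (Q(m, j) = (m - 19) + 13 = (-19 + m) + 13 = -6 + m)
Q(R(3), 25) - 1*4001 = (-6 + 3) - 1*4001 = -3 - 4001 = -4004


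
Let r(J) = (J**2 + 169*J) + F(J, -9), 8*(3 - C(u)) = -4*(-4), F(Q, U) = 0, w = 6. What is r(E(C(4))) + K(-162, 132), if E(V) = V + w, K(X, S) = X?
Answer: 1070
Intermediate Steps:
C(u) = 1 (C(u) = 3 - (-1)*(-4)/2 = 3 - 1/8*16 = 3 - 2 = 1)
E(V) = 6 + V (E(V) = V + 6 = 6 + V)
r(J) = J**2 + 169*J (r(J) = (J**2 + 169*J) + 0 = J**2 + 169*J)
r(E(C(4))) + K(-162, 132) = (6 + 1)*(169 + (6 + 1)) - 162 = 7*(169 + 7) - 162 = 7*176 - 162 = 1232 - 162 = 1070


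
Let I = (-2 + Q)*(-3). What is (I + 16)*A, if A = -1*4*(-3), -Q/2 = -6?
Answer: -168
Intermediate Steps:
Q = 12 (Q = -2*(-6) = 12)
A = 12 (A = -4*(-3) = 12)
I = -30 (I = (-2 + 12)*(-3) = 10*(-3) = -30)
(I + 16)*A = (-30 + 16)*12 = -14*12 = -168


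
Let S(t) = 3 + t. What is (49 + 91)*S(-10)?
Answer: -980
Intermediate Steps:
(49 + 91)*S(-10) = (49 + 91)*(3 - 10) = 140*(-7) = -980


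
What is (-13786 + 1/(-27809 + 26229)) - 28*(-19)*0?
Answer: -21781881/1580 ≈ -13786.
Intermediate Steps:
(-13786 + 1/(-27809 + 26229)) - 28*(-19)*0 = (-13786 + 1/(-1580)) + 532*0 = (-13786 - 1/1580) + 0 = -21781881/1580 + 0 = -21781881/1580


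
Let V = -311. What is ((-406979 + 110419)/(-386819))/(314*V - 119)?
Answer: -296560/37820454087 ≈ -7.8413e-6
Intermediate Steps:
((-406979 + 110419)/(-386819))/(314*V - 119) = ((-406979 + 110419)/(-386819))/(314*(-311) - 119) = (-296560*(-1/386819))/(-97654 - 119) = (296560/386819)/(-97773) = (296560/386819)*(-1/97773) = -296560/37820454087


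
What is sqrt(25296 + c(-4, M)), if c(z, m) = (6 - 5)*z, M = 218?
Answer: 2*sqrt(6323) ≈ 159.03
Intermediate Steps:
c(z, m) = z (c(z, m) = 1*z = z)
sqrt(25296 + c(-4, M)) = sqrt(25296 - 4) = sqrt(25292) = 2*sqrt(6323)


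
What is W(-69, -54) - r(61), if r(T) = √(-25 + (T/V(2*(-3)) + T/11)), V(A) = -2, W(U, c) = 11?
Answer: 11 - I*√24178/22 ≈ 11.0 - 7.0679*I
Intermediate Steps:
r(T) = √(-25 - 9*T/22) (r(T) = √(-25 + (T/(-2) + T/11)) = √(-25 + (T*(-½) + T*(1/11))) = √(-25 + (-T/2 + T/11)) = √(-25 - 9*T/22))
W(-69, -54) - r(61) = 11 - √(-12100 - 198*61)/22 = 11 - √(-12100 - 12078)/22 = 11 - √(-24178)/22 = 11 - I*√24178/22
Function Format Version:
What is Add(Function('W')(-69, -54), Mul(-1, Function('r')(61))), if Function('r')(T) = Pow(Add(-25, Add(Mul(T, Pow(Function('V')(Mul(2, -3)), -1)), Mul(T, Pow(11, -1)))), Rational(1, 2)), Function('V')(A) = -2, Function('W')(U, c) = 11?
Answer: Add(11, Mul(Rational(-1, 22), I, Pow(24178, Rational(1, 2)))) ≈ Add(11.000, Mul(-7.0679, I))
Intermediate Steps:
Function('r')(T) = Pow(Add(-25, Mul(Rational(-9, 22), T)), Rational(1, 2)) (Function('r')(T) = Pow(Add(-25, Add(Mul(T, Pow(-2, -1)), Mul(T, Pow(11, -1)))), Rational(1, 2)) = Pow(Add(-25, Add(Mul(T, Rational(-1, 2)), Mul(T, Rational(1, 11)))), Rational(1, 2)) = Pow(Add(-25, Add(Mul(Rational(-1, 2), T), Mul(Rational(1, 11), T))), Rational(1, 2)) = Pow(Add(-25, Mul(Rational(-9, 22), T)), Rational(1, 2)))
Add(Function('W')(-69, -54), Mul(-1, Function('r')(61))) = Add(11, Mul(-1, Mul(Rational(1, 22), Pow(Add(-12100, Mul(-198, 61)), Rational(1, 2))))) = Add(11, Mul(-1, Mul(Rational(1, 22), Pow(Add(-12100, -12078), Rational(1, 2))))) = Add(11, Mul(-1, Mul(Rational(1, 22), Pow(-24178, Rational(1, 2))))) = Add(11, Mul(-1, Mul(Rational(1, 22), Mul(I, Pow(24178, Rational(1, 2)))))) = Add(11, Mul(-1, Mul(Rational(1, 22), I, Pow(24178, Rational(1, 2))))) = Add(11, Mul(Rational(-1, 22), I, Pow(24178, Rational(1, 2))))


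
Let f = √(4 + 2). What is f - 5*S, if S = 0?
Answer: √6 ≈ 2.4495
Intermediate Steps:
f = √6 ≈ 2.4495
f - 5*S = √6 - 5*0 = √6 + 0 = √6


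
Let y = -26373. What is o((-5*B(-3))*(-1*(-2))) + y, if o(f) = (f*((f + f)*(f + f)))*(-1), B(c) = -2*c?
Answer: 837627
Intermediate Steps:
o(f) = -4*f³ (o(f) = (f*((2*f)*(2*f)))*(-1) = (f*(4*f²))*(-1) = (4*f³)*(-1) = -4*f³)
o((-5*B(-3))*(-1*(-2))) + y = -4*((-(-10)*(-3))*(-1*(-2)))³ - 26373 = -4*(-5*6*2)³ - 26373 = -4*(-30*2)³ - 26373 = -4*(-60)³ - 26373 = -4*(-216000) - 26373 = 864000 - 26373 = 837627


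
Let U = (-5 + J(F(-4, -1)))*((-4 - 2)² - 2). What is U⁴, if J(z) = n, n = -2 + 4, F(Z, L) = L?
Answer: 108243216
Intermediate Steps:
n = 2
J(z) = 2
U = -102 (U = (-5 + 2)*((-4 - 2)² - 2) = -3*((-6)² - 2) = -3*(36 - 2) = -3*34 = -102)
U⁴ = (-102)⁴ = 108243216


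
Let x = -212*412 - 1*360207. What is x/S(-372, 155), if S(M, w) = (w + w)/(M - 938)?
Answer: 58629181/31 ≈ 1.8913e+6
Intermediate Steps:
S(M, w) = 2*w/(-938 + M) (S(M, w) = (2*w)/(-938 + M) = 2*w/(-938 + M))
x = -447551 (x = -87344 - 360207 = -447551)
x/S(-372, 155) = -447551/(2*155/(-938 - 372)) = -447551/(2*155/(-1310)) = -447551/(2*155*(-1/1310)) = -447551/(-31/131) = -447551*(-131/31) = 58629181/31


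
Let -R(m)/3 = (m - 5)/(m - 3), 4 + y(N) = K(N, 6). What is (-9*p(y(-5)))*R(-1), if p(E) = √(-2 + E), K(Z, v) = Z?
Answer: 81*I*√11/2 ≈ 134.32*I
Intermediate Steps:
y(N) = -4 + N
R(m) = -3*(-5 + m)/(-3 + m) (R(m) = -3*(m - 5)/(m - 3) = -3*(-5 + m)/(-3 + m))
(-9*p(y(-5)))*R(-1) = (-9*√(-2 + (-4 - 5)))*(3*(5 - 1*(-1))/(-3 - 1)) = (-9*√(-2 - 9))*(3*(5 + 1)/(-4)) = (-9*I*√11)*(3*(-¼)*6) = -9*I*√11*(-9/2) = 81*I*√11/2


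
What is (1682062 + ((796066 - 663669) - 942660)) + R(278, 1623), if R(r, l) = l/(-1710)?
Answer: 496924889/570 ≈ 8.7180e+5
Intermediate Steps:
R(r, l) = -l/1710 (R(r, l) = l*(-1/1710) = -l/1710)
(1682062 + ((796066 - 663669) - 942660)) + R(278, 1623) = (1682062 + ((796066 - 663669) - 942660)) - 1/1710*1623 = (1682062 + (132397 - 942660)) - 541/570 = (1682062 - 810263) - 541/570 = 871799 - 541/570 = 496924889/570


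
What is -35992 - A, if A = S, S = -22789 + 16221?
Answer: -29424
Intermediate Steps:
S = -6568
A = -6568
-35992 - A = -35992 - 1*(-6568) = -35992 + 6568 = -29424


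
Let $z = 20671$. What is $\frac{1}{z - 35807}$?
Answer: $- \frac{1}{15136} \approx -6.6068 \cdot 10^{-5}$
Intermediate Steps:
$\frac{1}{z - 35807} = \frac{1}{20671 - 35807} = \frac{1}{-15136} = - \frac{1}{15136}$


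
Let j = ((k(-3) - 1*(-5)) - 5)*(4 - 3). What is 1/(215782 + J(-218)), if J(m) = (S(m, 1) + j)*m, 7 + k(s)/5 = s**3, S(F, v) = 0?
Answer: 1/252842 ≈ 3.9550e-6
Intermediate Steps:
k(s) = -35 + 5*s**3
j = -170 (j = (((-35 + 5*(-3)**3) - 1*(-5)) - 5)*(4 - 3) = (((-35 + 5*(-27)) + 5) - 5)*1 = (((-35 - 135) + 5) - 5)*1 = ((-170 + 5) - 5)*1 = (-165 - 5)*1 = -170*1 = -170)
J(m) = -170*m (J(m) = (0 - 170)*m = -170*m)
1/(215782 + J(-218)) = 1/(215782 - 170*(-218)) = 1/(215782 + 37060) = 1/252842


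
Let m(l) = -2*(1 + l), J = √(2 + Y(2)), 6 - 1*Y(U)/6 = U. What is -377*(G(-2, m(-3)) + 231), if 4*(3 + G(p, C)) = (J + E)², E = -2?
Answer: -177567/2 + 377*√26 ≈ -86861.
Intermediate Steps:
Y(U) = 36 - 6*U
J = √26 (J = √(2 + (36 - 6*2)) = √(2 + (36 - 12)) = √(2 + 24) = √26 ≈ 5.0990)
m(l) = -2 - 2*l
G(p, C) = -3 + (-2 + √26)²/4 (G(p, C) = -3 + (√26 - 2)²/4 = -3 + (-2 + √26)²/4)
-377*(G(-2, m(-3)) + 231) = -377*((9/2 - √26) + 231) = -377*(471/2 - √26) = -177567/2 + 377*√26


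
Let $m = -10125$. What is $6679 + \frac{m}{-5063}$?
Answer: $\frac{33825902}{5063} \approx 6681.0$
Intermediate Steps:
$6679 + \frac{m}{-5063} = 6679 - \frac{10125}{-5063} = 6679 - - \frac{10125}{5063} = 6679 + \frac{10125}{5063} = \frac{33825902}{5063}$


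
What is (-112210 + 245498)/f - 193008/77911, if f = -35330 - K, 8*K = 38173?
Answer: -144996286448/24994861643 ≈ -5.8010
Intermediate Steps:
K = 38173/8 (K = (⅛)*38173 = 38173/8 ≈ 4771.6)
f = -320813/8 (f = -35330 - 1*38173/8 = -35330 - 38173/8 = -320813/8 ≈ -40102.)
(-112210 + 245498)/f - 193008/77911 = (-112210 + 245498)/(-320813/8) - 193008/77911 = 133288*(-8/320813) - 193008*1/77911 = -1066304/320813 - 193008/77911 = -144996286448/24994861643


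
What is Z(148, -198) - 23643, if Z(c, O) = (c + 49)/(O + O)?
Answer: -9362825/396 ≈ -23644.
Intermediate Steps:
Z(c, O) = (49 + c)/(2*O) (Z(c, O) = (49 + c)/((2*O)) = (49 + c)*(1/(2*O)) = (49 + c)/(2*O))
Z(148, -198) - 23643 = (½)*(49 + 148)/(-198) - 23643 = (½)*(-1/198)*197 - 23643 = -197/396 - 23643 = -9362825/396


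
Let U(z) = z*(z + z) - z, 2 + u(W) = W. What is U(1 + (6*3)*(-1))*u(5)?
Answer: 1785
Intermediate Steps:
u(W) = -2 + W
U(z) = -z + 2*z² (U(z) = z*(2*z) - z = 2*z² - z = -z + 2*z²)
U(1 + (6*3)*(-1))*u(5) = ((1 + (6*3)*(-1))*(-1 + 2*(1 + (6*3)*(-1))))*(-2 + 5) = ((1 + 18*(-1))*(-1 + 2*(1 + 18*(-1))))*3 = ((1 - 18)*(-1 + 2*(1 - 18)))*3 = -17*(-1 + 2*(-17))*3 = -17*(-1 - 34)*3 = -17*(-35)*3 = 595*3 = 1785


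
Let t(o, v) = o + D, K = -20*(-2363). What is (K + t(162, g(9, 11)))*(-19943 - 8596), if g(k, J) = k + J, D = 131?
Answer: -1357115067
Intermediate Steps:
K = 47260
g(k, J) = J + k
t(o, v) = 131 + o (t(o, v) = o + 131 = 131 + o)
(K + t(162, g(9, 11)))*(-19943 - 8596) = (47260 + (131 + 162))*(-19943 - 8596) = (47260 + 293)*(-28539) = 47553*(-28539) = -1357115067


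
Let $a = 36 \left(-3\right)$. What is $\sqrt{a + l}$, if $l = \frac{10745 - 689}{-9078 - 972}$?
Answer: $\frac{4 i \sqrt{764537}}{335} \approx 10.44 i$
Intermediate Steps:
$l = - \frac{1676}{1675}$ ($l = \frac{10056}{-10050} = 10056 \left(- \frac{1}{10050}\right) = - \frac{1676}{1675} \approx -1.0006$)
$a = -108$
$\sqrt{a + l} = \sqrt{-108 - \frac{1676}{1675}} = \sqrt{- \frac{182576}{1675}} = \frac{4 i \sqrt{764537}}{335}$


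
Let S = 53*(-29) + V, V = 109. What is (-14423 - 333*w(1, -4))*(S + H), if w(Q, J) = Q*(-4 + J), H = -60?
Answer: 17497392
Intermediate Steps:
S = -1428 (S = 53*(-29) + 109 = -1537 + 109 = -1428)
(-14423 - 333*w(1, -4))*(S + H) = (-14423 - 333*(-4 - 4))*(-1428 - 60) = (-14423 - 333*(-8))*(-1488) = (-14423 + 2664)*(-1488) = -11759*(-1488) = 17497392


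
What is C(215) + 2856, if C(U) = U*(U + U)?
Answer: 95306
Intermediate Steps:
C(U) = 2*U² (C(U) = U*(2*U) = 2*U²)
C(215) + 2856 = 2*215² + 2856 = 2*46225 + 2856 = 92450 + 2856 = 95306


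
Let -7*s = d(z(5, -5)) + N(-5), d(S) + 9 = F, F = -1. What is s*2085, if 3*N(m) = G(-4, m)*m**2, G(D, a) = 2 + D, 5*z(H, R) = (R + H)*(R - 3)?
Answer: 55600/7 ≈ 7942.9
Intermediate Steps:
z(H, R) = (-3 + R)*(H + R)/5 (z(H, R) = ((R + H)*(R - 3))/5 = ((H + R)*(-3 + R))/5 = ((-3 + R)*(H + R))/5 = (-3 + R)*(H + R)/5)
d(S) = -10 (d(S) = -9 - 1 = -10)
N(m) = -2*m**2/3 (N(m) = ((2 - 4)*m**2)/3 = (-2*m**2)/3 = -2*m**2/3)
s = 80/21 (s = -(-10 - 2/3*(-5)**2)/7 = -(-10 - 2/3*25)/7 = -(-10 - 50/3)/7 = -1/7*(-80/3) = 80/21 ≈ 3.8095)
s*2085 = (80/21)*2085 = 55600/7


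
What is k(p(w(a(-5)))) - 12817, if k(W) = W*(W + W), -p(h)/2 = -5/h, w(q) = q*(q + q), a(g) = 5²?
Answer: -200265623/15625 ≈ -12817.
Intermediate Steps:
a(g) = 25
w(q) = 2*q² (w(q) = q*(2*q) = 2*q²)
p(h) = 10/h (p(h) = -(-10)/h = 10/h)
k(W) = 2*W² (k(W) = W*(2*W) = 2*W²)
k(p(w(a(-5)))) - 12817 = 2*(10/((2*25²)))² - 12817 = 2*(10/((2*625)))² - 12817 = 2*(10/1250)² - 12817 = 2*(10*(1/1250))² - 12817 = 2*(1/125)² - 12817 = 2*(1/15625) - 12817 = 2/15625 - 12817 = -200265623/15625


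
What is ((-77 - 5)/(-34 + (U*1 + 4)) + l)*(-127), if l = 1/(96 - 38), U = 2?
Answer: -75946/203 ≈ -374.12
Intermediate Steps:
l = 1/58 ≈ 0.017241
((-77 - 5)/(-34 + (U*1 + 4)) + l)*(-127) = ((-77 - 5)/(-34 + (2*1 + 4)) + 1/58)*(-127) = (-82/(-34 + (2 + 4)) + 1/58)*(-127) = (-82/(-34 + 6) + 1/58)*(-127) = (-82/(-28) + 1/58)*(-127) = (-82*(-1/28) + 1/58)*(-127) = (41/14 + 1/58)*(-127) = (598/203)*(-127) = -75946/203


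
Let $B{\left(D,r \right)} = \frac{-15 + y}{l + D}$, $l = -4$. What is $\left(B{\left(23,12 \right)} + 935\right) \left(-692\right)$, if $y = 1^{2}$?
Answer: $- \frac{12283692}{19} \approx -6.4651 \cdot 10^{5}$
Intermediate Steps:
$y = 1$
$B{\left(D,r \right)} = - \frac{14}{-4 + D}$ ($B{\left(D,r \right)} = \frac{-15 + 1}{-4 + D} = - \frac{14}{-4 + D}$)
$\left(B{\left(23,12 \right)} + 935\right) \left(-692\right) = \left(- \frac{14}{-4 + 23} + 935\right) \left(-692\right) = \left(- \frac{14}{19} + 935\right) \left(-692\right) = \frac{17751}{19} \left(-692\right) = - \frac{12283692}{19}$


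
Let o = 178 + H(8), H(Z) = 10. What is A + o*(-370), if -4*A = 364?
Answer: -69651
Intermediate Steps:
A = -91 (A = -¼*364 = -91)
o = 188 (o = 178 + 10 = 188)
A + o*(-370) = -91 + 188*(-370) = -91 - 69560 = -69651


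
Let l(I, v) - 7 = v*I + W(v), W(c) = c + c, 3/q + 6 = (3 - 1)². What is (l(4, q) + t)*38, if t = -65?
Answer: -2546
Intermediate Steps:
q = -3/2 (q = 3/(-6 + (3 - 1)²) = 3/(-6 + 2²) = 3/(-6 + 4) = 3/(-2) = 3*(-½) = -3/2 ≈ -1.5000)
W(c) = 2*c
l(I, v) = 7 + 2*v + I*v (l(I, v) = 7 + (v*I + 2*v) = 7 + (I*v + 2*v) = 7 + (2*v + I*v) = 7 + 2*v + I*v)
(l(4, q) + t)*38 = ((7 + 2*(-3/2) + 4*(-3/2)) - 65)*38 = ((7 - 3 - 6) - 65)*38 = (-2 - 65)*38 = -67*38 = -2546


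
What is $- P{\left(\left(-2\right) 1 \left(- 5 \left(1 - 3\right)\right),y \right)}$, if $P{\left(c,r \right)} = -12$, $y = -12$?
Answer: $12$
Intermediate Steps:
$- P{\left(\left(-2\right) 1 \left(- 5 \left(1 - 3\right)\right),y \right)} = \left(-1\right) \left(-12\right) = 12$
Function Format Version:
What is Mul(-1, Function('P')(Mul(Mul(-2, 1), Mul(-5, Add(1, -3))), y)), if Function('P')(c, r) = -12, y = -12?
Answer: 12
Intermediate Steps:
Mul(-1, Function('P')(Mul(Mul(-2, 1), Mul(-5, Add(1, -3))), y)) = Mul(-1, -12) = 12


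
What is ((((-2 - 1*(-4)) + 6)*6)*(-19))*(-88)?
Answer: 80256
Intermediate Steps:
((((-2 - 1*(-4)) + 6)*6)*(-19))*(-88) = ((((-2 + 4) + 6)*6)*(-19))*(-88) = (((2 + 6)*6)*(-19))*(-88) = ((8*6)*(-19))*(-88) = (48*(-19))*(-88) = -912*(-88) = 80256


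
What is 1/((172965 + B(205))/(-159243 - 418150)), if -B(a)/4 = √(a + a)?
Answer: -19973756049/5983376933 - 2309572*√410/29916884665 ≈ -3.3398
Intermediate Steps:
B(a) = -4*√2*√a (B(a) = -4*√(a + a) = -4*√2*√a)
1/((172965 + B(205))/(-159243 - 418150)) = 1/((172965 - 4*√2*√205)/(-159243 - 418150)) = 1/((172965 - 4*√410)/(-577393)) = 1/((172965 - 4*√410)*(-1/577393)) = 1/(-172965/577393 + 4*√410/577393)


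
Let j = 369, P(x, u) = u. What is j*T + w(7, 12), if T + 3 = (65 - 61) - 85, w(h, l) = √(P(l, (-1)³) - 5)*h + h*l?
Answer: -30912 + 7*I*√6 ≈ -30912.0 + 17.146*I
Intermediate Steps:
w(h, l) = h*l + I*h*√6 (w(h, l) = √((-1)³ - 5)*h + h*l = √(-1 - 5)*h + h*l = √(-6)*h + h*l = (I*√6)*h + h*l = I*h*√6 + h*l = h*l + I*h*√6)
T = -84 (T = -3 + ((65 - 61) - 85) = -3 + (4 - 85) = -3 - 81 = -84)
j*T + w(7, 12) = 369*(-84) + 7*(12 + I*√6) = -30996 + (84 + 7*I*√6) = -30912 + 7*I*√6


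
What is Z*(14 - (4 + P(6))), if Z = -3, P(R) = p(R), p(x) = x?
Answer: -12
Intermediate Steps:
P(R) = R
Z*(14 - (4 + P(6))) = -3*(14 - (4 + 6)) = -3*(14 - 1*10) = -3*(14 - 10) = -3*4 = -12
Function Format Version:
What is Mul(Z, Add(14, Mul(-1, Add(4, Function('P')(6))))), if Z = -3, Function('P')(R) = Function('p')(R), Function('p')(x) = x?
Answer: -12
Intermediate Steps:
Function('P')(R) = R
Mul(Z, Add(14, Mul(-1, Add(4, Function('P')(6))))) = Mul(-3, Add(14, Mul(-1, Add(4, 6)))) = Mul(-3, Add(14, Mul(-1, 10))) = Mul(-3, Add(14, -10)) = Mul(-3, 4) = -12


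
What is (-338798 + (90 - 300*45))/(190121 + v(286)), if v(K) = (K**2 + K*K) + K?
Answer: -352208/353999 ≈ -0.99494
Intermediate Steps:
v(K) = K + 2*K**2 (v(K) = (K**2 + K**2) + K = 2*K**2 + K = K + 2*K**2)
(-338798 + (90 - 300*45))/(190121 + v(286)) = (-338798 + (90 - 300*45))/(190121 + 286*(1 + 2*286)) = (-338798 + (90 - 13500))/(190121 + 286*(1 + 572)) = (-338798 - 13410)/(190121 + 286*573) = -352208/(190121 + 163878) = -352208/353999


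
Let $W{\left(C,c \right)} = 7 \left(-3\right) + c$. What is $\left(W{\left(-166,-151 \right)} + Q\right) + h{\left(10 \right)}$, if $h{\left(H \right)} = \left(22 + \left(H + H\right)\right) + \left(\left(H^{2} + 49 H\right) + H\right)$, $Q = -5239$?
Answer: $-4769$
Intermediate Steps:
$W{\left(C,c \right)} = -21 + c$
$h{\left(H \right)} = 22 + H^{2} + 52 H$ ($h{\left(H \right)} = \left(22 + 2 H\right) + \left(H^{2} + 50 H\right) = 22 + H^{2} + 52 H$)
$\left(W{\left(-166,-151 \right)} + Q\right) + h{\left(10 \right)} = \left(\left(-21 - 151\right) - 5239\right) + \left(22 + 10^{2} + 52 \cdot 10\right) = \left(-172 - 5239\right) + \left(22 + 100 + 520\right) = -5411 + 642 = -4769$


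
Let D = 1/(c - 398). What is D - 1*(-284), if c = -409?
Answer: 229187/807 ≈ 284.00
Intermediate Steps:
D = -1/807 (D = 1/(-409 - 398) = 1/(-807) = -1/807 ≈ -0.0012392)
D - 1*(-284) = -1/807 - 1*(-284) = -1/807 + 284 = 229187/807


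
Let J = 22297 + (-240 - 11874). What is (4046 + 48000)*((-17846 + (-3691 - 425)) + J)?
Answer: -613049834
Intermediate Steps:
J = 10183 (J = 22297 - 12114 = 10183)
(4046 + 48000)*((-17846 + (-3691 - 425)) + J) = (4046 + 48000)*((-17846 + (-3691 - 425)) + 10183) = 52046*((-17846 - 4116) + 10183) = 52046*(-21962 + 10183) = 52046*(-11779) = -613049834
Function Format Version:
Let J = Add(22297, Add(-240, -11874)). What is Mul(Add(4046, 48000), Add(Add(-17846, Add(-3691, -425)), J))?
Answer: -613049834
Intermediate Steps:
J = 10183 (J = Add(22297, -12114) = 10183)
Mul(Add(4046, 48000), Add(Add(-17846, Add(-3691, -425)), J)) = Mul(Add(4046, 48000), Add(Add(-17846, Add(-3691, -425)), 10183)) = Mul(52046, Add(Add(-17846, -4116), 10183)) = Mul(52046, Add(-21962, 10183)) = Mul(52046, -11779) = -613049834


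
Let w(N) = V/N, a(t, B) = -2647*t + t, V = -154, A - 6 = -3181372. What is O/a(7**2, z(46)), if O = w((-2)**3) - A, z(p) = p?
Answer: -1413949/57624 ≈ -24.538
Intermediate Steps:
A = -3181366 (A = 6 - 3181372 = -3181366)
a(t, B) = -2646*t
w(N) = -154/N
O = 12725541/4 (O = -154/((-2)**3) - 1*(-3181366) = -154/(-8) + 3181366 = -154*(-1/8) + 3181366 = 77/4 + 3181366 = 12725541/4 ≈ 3.1814e+6)
O/a(7**2, z(46)) = 12725541/(4*((-2646*7**2))) = 12725541/(4*((-2646*49))) = (12725541/4)/(-129654) = (12725541/4)*(-1/129654) = -1413949/57624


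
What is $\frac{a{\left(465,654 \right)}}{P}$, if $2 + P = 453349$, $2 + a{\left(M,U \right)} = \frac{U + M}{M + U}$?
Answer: $- \frac{1}{453347} \approx -2.2058 \cdot 10^{-6}$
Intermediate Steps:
$a{\left(M,U \right)} = -1$ ($a{\left(M,U \right)} = -2 + \frac{U + M}{M + U} = -2 + \frac{M + U}{M + U} = -2 + 1 = -1$)
$P = 453347$ ($P = -2 + 453349 = 453347$)
$\frac{a{\left(465,654 \right)}}{P} = - \frac{1}{453347}$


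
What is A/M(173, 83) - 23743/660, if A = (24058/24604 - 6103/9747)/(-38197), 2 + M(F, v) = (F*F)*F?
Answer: -18768450653927630250601/521719135391131015140 ≈ -35.974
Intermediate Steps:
M(F, v) = -2 + F³ (M(F, v) = -2 + (F*F)*F = -2 + F²*F = -2 + F³)
A = -42167557/4580110368018 (A = (24058*(1/24604) - 6103*1/9747)*(-1/38197) = (12029/12302 - 6103/9747)*(-1/38197) = (42167557/119907594)*(-1/38197) = -42167557/4580110368018 ≈ -9.2067e-6)
A/M(173, 83) - 23743/660 = -42167557/(4580110368018*(-2 + 173³)) - 23743/660 = -42167557/(4580110368018*(-2 + 5177717)) - 23743*1/660 = -42167557/4580110368018/5177715 - 23743/660 = -42167557/4580110368018*1/5177715 - 23743/660 = -42167557/23714506154142318870 - 23743/660 = -18768450653927630250601/521719135391131015140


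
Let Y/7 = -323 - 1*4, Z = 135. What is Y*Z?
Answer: -309015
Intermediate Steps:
Y = -2289 (Y = 7*(-323 - 1*4) = 7*(-323 - 4) = 7*(-327) = -2289)
Y*Z = -2289*135 = -309015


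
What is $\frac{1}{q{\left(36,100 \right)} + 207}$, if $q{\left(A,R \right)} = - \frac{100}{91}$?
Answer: $\frac{91}{18737} \approx 0.0048567$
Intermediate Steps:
$q{\left(A,R \right)} = - \frac{100}{91}$ ($q{\left(A,R \right)} = \left(-100\right) \frac{1}{91} = - \frac{100}{91}$)
$\frac{1}{q{\left(36,100 \right)} + 207} = \frac{1}{- \frac{100}{91} + 207} = \frac{1}{\frac{18737}{91}} = \frac{91}{18737}$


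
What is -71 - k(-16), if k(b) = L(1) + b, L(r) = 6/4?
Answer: -113/2 ≈ -56.500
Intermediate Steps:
L(r) = 3/2 (L(r) = 6*(¼) = 3/2)
k(b) = 3/2 + b
-71 - k(-16) = -71 - (3/2 - 16) = -71 - 1*(-29/2) = -71 + 29/2 = -113/2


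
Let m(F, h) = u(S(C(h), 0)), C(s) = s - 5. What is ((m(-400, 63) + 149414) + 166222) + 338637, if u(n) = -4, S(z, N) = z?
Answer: 654269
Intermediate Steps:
C(s) = -5 + s
m(F, h) = -4
((m(-400, 63) + 149414) + 166222) + 338637 = ((-4 + 149414) + 166222) + 338637 = (149410 + 166222) + 338637 = 315632 + 338637 = 654269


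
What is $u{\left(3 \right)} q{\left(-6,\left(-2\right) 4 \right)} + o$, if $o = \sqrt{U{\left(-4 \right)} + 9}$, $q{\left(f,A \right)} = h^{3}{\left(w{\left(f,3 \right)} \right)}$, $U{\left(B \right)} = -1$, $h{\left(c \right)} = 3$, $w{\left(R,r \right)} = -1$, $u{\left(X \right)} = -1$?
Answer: $-27 + 2 \sqrt{2} \approx -24.172$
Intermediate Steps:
$q{\left(f,A \right)} = 27$ ($q{\left(f,A \right)} = 3^{3} = 27$)
$o = 2 \sqrt{2}$ ($o = \sqrt{-1 + 9} = \sqrt{8} = 2 \sqrt{2} \approx 2.8284$)
$u{\left(3 \right)} q{\left(-6,\left(-2\right) 4 \right)} + o = \left(-1\right) 27 + 2 \sqrt{2} = -27 + 2 \sqrt{2}$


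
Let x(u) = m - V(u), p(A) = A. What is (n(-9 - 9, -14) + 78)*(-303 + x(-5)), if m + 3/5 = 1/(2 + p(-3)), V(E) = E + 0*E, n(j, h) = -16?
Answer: -92876/5 ≈ -18575.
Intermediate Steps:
V(E) = E (V(E) = E + 0 = E)
m = -8/5 (m = -⅗ + 1/(2 - 3) = -⅗ + 1/(-1) = -⅗ - 1 = -8/5 ≈ -1.6000)
x(u) = -8/5 - u
(n(-9 - 9, -14) + 78)*(-303 + x(-5)) = (-16 + 78)*(-303 + (-8/5 - 1*(-5))) = 62*(-303 + (-8/5 + 5)) = 62*(-303 + 17/5) = 62*(-1498/5) = -92876/5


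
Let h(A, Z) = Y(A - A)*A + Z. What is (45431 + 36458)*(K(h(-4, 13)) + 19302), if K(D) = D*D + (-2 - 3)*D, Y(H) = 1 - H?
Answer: 1583569482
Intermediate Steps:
h(A, Z) = A + Z (h(A, Z) = (1 - (A - A))*A + Z = (1 - 1*0)*A + Z = (1 + 0)*A + Z = 1*A + Z = A + Z)
K(D) = D² - 5*D
(45431 + 36458)*(K(h(-4, 13)) + 19302) = (45431 + 36458)*((-4 + 13)*(-5 + (-4 + 13)) + 19302) = 81889*(9*(-5 + 9) + 19302) = 81889*(9*4 + 19302) = 81889*(36 + 19302) = 81889*19338 = 1583569482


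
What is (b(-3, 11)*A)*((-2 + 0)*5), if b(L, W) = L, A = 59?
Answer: 1770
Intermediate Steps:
(b(-3, 11)*A)*((-2 + 0)*5) = (-3*59)*((-2 + 0)*5) = -(-354)*5 = -177*(-10) = 1770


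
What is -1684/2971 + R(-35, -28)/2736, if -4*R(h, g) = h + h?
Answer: -9110863/16257312 ≈ -0.56042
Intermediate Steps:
R(h, g) = -h/2 (R(h, g) = -(h + h)/4 = -h/2)
-1684/2971 + R(-35, -28)/2736 = -1684/2971 - ½*(-35)/2736 = -1684*1/2971 + (35/2)*(1/2736) = -1684/2971 + 35/5472 = -9110863/16257312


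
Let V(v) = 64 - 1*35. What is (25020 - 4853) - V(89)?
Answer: 20138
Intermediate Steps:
V(v) = 29 (V(v) = 64 - 35 = 29)
(25020 - 4853) - V(89) = (25020 - 4853) - 1*29 = 20167 - 29 = 20138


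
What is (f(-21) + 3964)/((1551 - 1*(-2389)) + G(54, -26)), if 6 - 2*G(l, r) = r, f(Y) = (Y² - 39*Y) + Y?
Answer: 121/92 ≈ 1.3152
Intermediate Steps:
f(Y) = Y² - 38*Y
G(l, r) = 3 - r/2
(f(-21) + 3964)/((1551 - 1*(-2389)) + G(54, -26)) = (-21*(-38 - 21) + 3964)/((1551 - 1*(-2389)) + (3 - ½*(-26))) = (-21*(-59) + 3964)/((1551 + 2389) + (3 + 13)) = (1239 + 3964)/(3940 + 16) = 5203/3956 = 5203*(1/3956) = 121/92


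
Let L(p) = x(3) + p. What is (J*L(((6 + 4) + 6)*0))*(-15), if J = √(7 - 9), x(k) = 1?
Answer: -15*I*√2 ≈ -21.213*I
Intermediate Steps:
L(p) = 1 + p
J = I*√2 (J = √(-2) = I*√2 ≈ 1.4142*I)
(J*L(((6 + 4) + 6)*0))*(-15) = ((I*√2)*(1 + ((6 + 4) + 6)*0))*(-15) = ((I*√2)*(1 + (10 + 6)*0))*(-15) = ((I*√2)*(1 + 16*0))*(-15) = ((I*√2)*(1 + 0))*(-15) = ((I*√2)*1)*(-15) = (I*√2)*(-15) = -15*I*√2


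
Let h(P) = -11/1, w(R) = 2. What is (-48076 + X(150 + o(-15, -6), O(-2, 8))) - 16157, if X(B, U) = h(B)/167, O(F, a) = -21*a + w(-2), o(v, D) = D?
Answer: -10726922/167 ≈ -64233.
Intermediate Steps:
h(P) = -11 (h(P) = -11*1 = -11)
O(F, a) = 2 - 21*a (O(F, a) = -21*a + 2 = 2 - 21*a)
X(B, U) = -11/167
(-48076 + X(150 + o(-15, -6), O(-2, 8))) - 16157 = (-48076 - 11/167) - 16157 = -8028703/167 - 16157 = -10726922/167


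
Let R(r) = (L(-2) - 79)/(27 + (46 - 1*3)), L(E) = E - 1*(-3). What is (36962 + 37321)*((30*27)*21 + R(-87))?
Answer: 44221487013/35 ≈ 1.2635e+9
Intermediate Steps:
L(E) = 3 + E (L(E) = E + 3 = 3 + E)
R(r) = -39/35 (R(r) = ((3 - 2) - 79)/(27 + (46 - 1*3)) = (1 - 79)/(27 + (46 - 3)) = -78/(27 + 43) = -78/70 = -78*1/70 = -39/35)
(36962 + 37321)*((30*27)*21 + R(-87)) = (36962 + 37321)*((30*27)*21 - 39/35) = 74283*(810*21 - 39/35) = 74283*(17010 - 39/35) = 74283*(595311/35) = 44221487013/35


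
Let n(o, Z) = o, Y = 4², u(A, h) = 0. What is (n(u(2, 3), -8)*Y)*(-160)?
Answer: 0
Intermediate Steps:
Y = 16
(n(u(2, 3), -8)*Y)*(-160) = (0*16)*(-160) = 0*(-160) = 0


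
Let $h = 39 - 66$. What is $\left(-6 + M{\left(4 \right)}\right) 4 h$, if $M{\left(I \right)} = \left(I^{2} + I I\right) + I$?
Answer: $-3240$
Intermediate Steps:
$M{\left(I \right)} = I + 2 I^{2}$ ($M{\left(I \right)} = \left(I^{2} + I^{2}\right) + I = 2 I^{2} + I = I + 2 I^{2}$)
$h = -27$ ($h = 39 - 66 = -27$)
$\left(-6 + M{\left(4 \right)}\right) 4 h = \left(-6 + 4 \left(1 + 2 \cdot 4\right)\right) 4 \left(-27\right) = \left(-6 + 4 \left(1 + 8\right)\right) 4 \left(-27\right) = \left(-6 + 4 \cdot 9\right) 4 \left(-27\right) = \left(-6 + 36\right) 4 \left(-27\right) = 30 \cdot 4 \left(-27\right) = 120 \left(-27\right) = -3240$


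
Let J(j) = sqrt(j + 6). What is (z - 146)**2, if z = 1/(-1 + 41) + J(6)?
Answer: 34113121/1600 - 5839*sqrt(3)/10 ≈ 20309.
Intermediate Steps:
J(j) = sqrt(6 + j)
z = 1/40 + 2*sqrt(3) (z = 1/(-1 + 41) + sqrt(6 + 6) = 1/40 + sqrt(12) = 1/40 + 2*sqrt(3) ≈ 3.4891)
(z - 146)**2 = ((1/40 + 2*sqrt(3)) - 146)**2 = (-5839/40 + 2*sqrt(3))**2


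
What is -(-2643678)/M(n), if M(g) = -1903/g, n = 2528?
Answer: -6683217984/1903 ≈ -3.5119e+6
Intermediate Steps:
-(-2643678)/M(n) = -(-2643678)/((-1903/2528)) = -(-2643678)/((-1903*1/2528)) = -(-2643678)/(-1903/2528) = -(-2643678)*(-2528)/1903 = -1*6683217984/1903 = -6683217984/1903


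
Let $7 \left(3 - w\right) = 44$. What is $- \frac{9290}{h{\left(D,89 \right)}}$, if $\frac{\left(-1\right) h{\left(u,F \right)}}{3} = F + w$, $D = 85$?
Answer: $\frac{6503}{180} \approx 36.128$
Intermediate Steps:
$w = - \frac{23}{7}$ ($w = 3 - \frac{44}{7} = - \frac{23}{7} \approx -3.2857$)
$h{\left(u,F \right)} = \frac{69}{7} - 3 F$ ($h{\left(u,F \right)} = - 3 \left(F - \frac{23}{7}\right) = - 3 \left(- \frac{23}{7} + F\right) = \frac{69}{7} - 3 F$)
$- \frac{9290}{h{\left(D,89 \right)}} = - \frac{9290}{\frac{69}{7} - 267} = - \frac{9290}{- \frac{1800}{7}} = \left(-9290\right) \left(- \frac{7}{1800}\right) = \frac{6503}{180}$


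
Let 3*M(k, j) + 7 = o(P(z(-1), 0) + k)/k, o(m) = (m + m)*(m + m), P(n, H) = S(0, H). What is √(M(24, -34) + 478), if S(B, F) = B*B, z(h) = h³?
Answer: √4569/3 ≈ 22.531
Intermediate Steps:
S(B, F) = B²
P(n, H) = 0 (P(n, H) = 0² = 0)
o(m) = 4*m² (o(m) = (2*m)*(2*m) = 4*m²)
M(k, j) = -7/3 + 4*k/3 (M(k, j) = -7/3 + ((4*(0 + k)²)/k)/3 = -7/3 + ((4*k²)/k)/3 = -7/3 + (4*k)/3 = -7/3 + 4*k/3)
√(M(24, -34) + 478) = √((-7/3 + (4/3)*24) + 478) = √((-7/3 + 32) + 478) = √(89/3 + 478) = √(1523/3) = √4569/3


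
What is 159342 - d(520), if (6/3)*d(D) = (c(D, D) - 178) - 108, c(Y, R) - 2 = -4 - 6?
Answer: 159489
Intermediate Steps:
c(Y, R) = -8 (c(Y, R) = 2 + (-4 - 6) = 2 - 10 = -8)
d(D) = -147 (d(D) = ((-8 - 178) - 108)/2 = (-186 - 108)/2 = (1/2)*(-294) = -147)
159342 - d(520) = 159342 - 1*(-147) = 159342 + 147 = 159489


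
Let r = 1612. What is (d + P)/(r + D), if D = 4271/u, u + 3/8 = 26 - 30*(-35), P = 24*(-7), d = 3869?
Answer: 31847105/13905428 ≈ 2.2903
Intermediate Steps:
P = -168
u = 8605/8 (u = -3/8 + (26 - 30*(-35)) = -3/8 + (26 + 1050) = -3/8 + 1076 = 8605/8 ≈ 1075.6)
D = 34168/8605 (D = 4271/(8605/8) = 4271*(8/8605) = 34168/8605 ≈ 3.9707)
(d + P)/(r + D) = (3869 - 168)/(1612 + 34168/8605) = 3701/(13905428/8605) = 3701*(8605/13905428) = 31847105/13905428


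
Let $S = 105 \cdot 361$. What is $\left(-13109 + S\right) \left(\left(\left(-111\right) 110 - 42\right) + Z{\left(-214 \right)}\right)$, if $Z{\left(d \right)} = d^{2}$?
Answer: $831757024$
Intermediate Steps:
$S = 37905$
$\left(-13109 + S\right) \left(\left(\left(-111\right) 110 - 42\right) + Z{\left(-214 \right)}\right) = \left(-13109 + 37905\right) \left(\left(\left(-111\right) 110 - 42\right) + \left(-214\right)^{2}\right) = 24796 \left(\left(-12210 - 42\right) + 45796\right) = 24796 \left(-12252 + 45796\right) = 24796 \cdot 33544 = 831757024$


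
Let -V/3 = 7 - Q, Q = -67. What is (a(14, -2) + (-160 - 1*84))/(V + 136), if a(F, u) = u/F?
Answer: 1709/602 ≈ 2.8389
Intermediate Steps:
V = -222 (V = -3*(7 - 1*(-67)) = -3*(7 + 67) = -3*74 = -222)
(a(14, -2) + (-160 - 1*84))/(V + 136) = (-2/14 + (-160 - 1*84))/(-222 + 136) = (-2*1/14 + (-160 - 84))/(-86) = (-⅐ - 244)*(-1/86) = -1709/7*(-1/86) = 1709/602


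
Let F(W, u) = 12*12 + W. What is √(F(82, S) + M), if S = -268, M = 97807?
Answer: √98033 ≈ 313.10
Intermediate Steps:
F(W, u) = 144 + W
√(F(82, S) + M) = √((144 + 82) + 97807) = √(226 + 97807) = √98033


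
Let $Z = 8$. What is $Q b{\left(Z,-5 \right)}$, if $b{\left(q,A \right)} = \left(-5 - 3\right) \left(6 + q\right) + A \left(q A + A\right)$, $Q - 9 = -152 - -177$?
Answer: $3842$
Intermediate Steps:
$Q = 34$ ($Q = 9 - -25 = 9 + \left(-152 + 177\right) = 9 + 25 = 34$)
$b{\left(q,A \right)} = -48 - 8 q + A \left(A + A q\right)$ ($b{\left(q,A \right)} = - 8 \left(6 + q\right) + A \left(A q + A\right) = \left(-48 - 8 q\right) + A \left(A + A q\right) = -48 - 8 q + A \left(A + A q\right)$)
$Q b{\left(Z,-5 \right)} = 34 \left(-48 + \left(-5\right)^{2} - 64 + 8 \left(-5\right)^{2}\right) = 34 \left(-48 + 25 - 64 + 8 \cdot 25\right) = 34 \left(-48 + 25 - 64 + 200\right) = 34 \cdot 113 = 3842$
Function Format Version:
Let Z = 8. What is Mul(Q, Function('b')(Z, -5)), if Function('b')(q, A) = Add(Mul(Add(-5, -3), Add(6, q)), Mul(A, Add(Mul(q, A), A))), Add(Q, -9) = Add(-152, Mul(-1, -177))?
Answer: 3842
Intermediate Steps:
Q = 34 (Q = Add(9, Add(-152, Mul(-1, -177))) = Add(9, Add(-152, 177)) = Add(9, 25) = 34)
Function('b')(q, A) = Add(-48, Mul(-8, q), Mul(A, Add(A, Mul(A, q)))) (Function('b')(q, A) = Add(Mul(-8, Add(6, q)), Mul(A, Add(Mul(A, q), A))) = Add(Add(-48, Mul(-8, q)), Mul(A, Add(A, Mul(A, q)))) = Add(-48, Mul(-8, q), Mul(A, Add(A, Mul(A, q)))))
Mul(Q, Function('b')(Z, -5)) = Mul(34, Add(-48, Pow(-5, 2), Mul(-8, 8), Mul(8, Pow(-5, 2)))) = Mul(34, Add(-48, 25, -64, Mul(8, 25))) = Mul(34, Add(-48, 25, -64, 200)) = Mul(34, 113) = 3842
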